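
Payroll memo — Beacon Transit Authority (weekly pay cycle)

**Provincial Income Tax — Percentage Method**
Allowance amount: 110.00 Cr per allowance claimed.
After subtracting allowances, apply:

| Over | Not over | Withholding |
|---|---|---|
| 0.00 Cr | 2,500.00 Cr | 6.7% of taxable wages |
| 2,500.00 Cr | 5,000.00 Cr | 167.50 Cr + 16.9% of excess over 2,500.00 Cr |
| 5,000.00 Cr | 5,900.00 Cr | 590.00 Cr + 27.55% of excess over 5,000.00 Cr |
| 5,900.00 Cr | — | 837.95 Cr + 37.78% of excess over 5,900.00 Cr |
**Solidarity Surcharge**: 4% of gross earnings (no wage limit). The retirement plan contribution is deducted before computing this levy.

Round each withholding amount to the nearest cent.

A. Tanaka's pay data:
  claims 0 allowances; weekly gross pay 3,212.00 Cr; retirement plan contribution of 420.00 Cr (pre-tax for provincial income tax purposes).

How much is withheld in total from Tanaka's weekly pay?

328.53 Cr

Provincial Income Tax: taxable = 3,212.00 Cr − 420.00 Cr = 2,792.00 Cr
  167.50 Cr + 16.9% × (2,792.00 Cr − 2,500.00 Cr) = 167.50 Cr + 16.9% × 292.00 Cr = 216.85 Cr
Solidarity Surcharge: 4% × 2,792.00 Cr = 111.68 Cr
Total: 216.85 Cr + 111.68 Cr = 328.53 Cr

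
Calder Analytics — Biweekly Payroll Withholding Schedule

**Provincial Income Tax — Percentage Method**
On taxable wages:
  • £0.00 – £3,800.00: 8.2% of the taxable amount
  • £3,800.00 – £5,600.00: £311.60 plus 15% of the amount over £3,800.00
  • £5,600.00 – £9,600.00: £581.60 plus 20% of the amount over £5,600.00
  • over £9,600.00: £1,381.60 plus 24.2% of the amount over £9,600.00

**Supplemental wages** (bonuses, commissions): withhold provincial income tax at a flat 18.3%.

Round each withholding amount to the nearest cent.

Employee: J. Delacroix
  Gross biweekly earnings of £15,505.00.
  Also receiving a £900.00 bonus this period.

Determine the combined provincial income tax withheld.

Provincial Income Tax: taxable = £15,505.00
  £1,381.60 + 24.2% × (£15,505.00 − £9,600.00) = £1,381.60 + 24.2% × £5,905.00 = £2,810.61
Supplemental (18.3% flat on bonus): 18.3% × £900.00 = £164.70
Total provincial income tax: £2,810.61 + £164.70 = £2,975.31

£2,975.31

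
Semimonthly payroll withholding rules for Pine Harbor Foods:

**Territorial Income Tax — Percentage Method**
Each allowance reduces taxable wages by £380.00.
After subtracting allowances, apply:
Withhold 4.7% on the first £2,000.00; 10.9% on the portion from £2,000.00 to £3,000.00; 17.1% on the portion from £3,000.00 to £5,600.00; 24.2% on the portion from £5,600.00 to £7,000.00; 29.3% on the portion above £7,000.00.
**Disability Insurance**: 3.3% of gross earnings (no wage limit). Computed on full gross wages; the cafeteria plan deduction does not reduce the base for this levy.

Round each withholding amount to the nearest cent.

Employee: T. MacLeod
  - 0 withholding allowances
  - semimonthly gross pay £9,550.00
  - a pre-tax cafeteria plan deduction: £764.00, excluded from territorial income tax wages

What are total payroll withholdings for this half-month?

£1,824.85

Territorial Income Tax: taxable = £9,550.00 − £764.00 = £8,786.00
  £986.40 + 29.3% × (£8,786.00 − £7,000.00) = £986.40 + 29.3% × £1,786.00 = £1,509.70
Disability Insurance: 3.3% × £9,550.00 = £315.15
Total: £1,509.70 + £315.15 = £1,824.85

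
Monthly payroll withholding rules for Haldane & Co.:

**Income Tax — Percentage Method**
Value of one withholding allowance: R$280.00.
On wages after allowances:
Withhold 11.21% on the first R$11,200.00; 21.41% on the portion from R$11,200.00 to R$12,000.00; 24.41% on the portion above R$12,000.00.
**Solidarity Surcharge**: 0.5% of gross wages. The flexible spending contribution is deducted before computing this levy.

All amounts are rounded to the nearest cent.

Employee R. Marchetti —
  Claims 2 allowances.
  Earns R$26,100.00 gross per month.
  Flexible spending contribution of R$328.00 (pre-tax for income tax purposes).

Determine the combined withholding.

Income Tax: taxable = R$26,100.00 − R$328.00 − 2×R$280.00 = R$25,212.00
  R$1,426.80 + 24.41% × (R$25,212.00 − R$12,000.00) = R$1,426.80 + 24.41% × R$13,212.00 = R$4,651.85
Solidarity Surcharge: 0.5% × R$25,772.00 = R$128.86
Total: R$4,651.85 + R$128.86 = R$4,780.71

R$4,780.71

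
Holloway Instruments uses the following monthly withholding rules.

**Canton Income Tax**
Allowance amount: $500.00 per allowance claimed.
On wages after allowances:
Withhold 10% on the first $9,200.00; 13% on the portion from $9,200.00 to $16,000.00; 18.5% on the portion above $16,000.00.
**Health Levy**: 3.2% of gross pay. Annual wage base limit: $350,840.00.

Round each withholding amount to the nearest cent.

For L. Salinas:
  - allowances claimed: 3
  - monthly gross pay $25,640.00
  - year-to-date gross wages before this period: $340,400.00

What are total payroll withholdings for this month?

Canton Income Tax: taxable = $25,640.00 − 3×$500.00 = $24,140.00
  $1,804.00 + 18.5% × ($24,140.00 − $16,000.00) = $1,804.00 + 18.5% × $8,140.00 = $3,309.90
Health Levy: cap $350,840.00 − YTD $340,400.00 = $10,440.00 subject; 3.2% × $10,440.00 = $334.08
Total: $3,309.90 + $334.08 = $3,643.98

$3,643.98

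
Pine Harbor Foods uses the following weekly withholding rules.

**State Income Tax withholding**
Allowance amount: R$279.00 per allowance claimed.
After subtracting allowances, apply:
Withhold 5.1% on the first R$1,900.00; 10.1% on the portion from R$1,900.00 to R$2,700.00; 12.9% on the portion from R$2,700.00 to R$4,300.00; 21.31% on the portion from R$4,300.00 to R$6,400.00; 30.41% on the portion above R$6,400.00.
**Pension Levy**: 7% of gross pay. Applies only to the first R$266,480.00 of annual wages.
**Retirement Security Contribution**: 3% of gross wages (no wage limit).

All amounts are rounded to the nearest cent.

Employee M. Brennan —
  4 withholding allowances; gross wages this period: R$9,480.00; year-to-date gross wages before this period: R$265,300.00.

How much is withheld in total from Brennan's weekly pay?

State Income Tax: taxable = R$9,480.00 − 4×R$279.00 = R$8,364.00
  R$831.61 + 30.41% × (R$8,364.00 − R$6,400.00) = R$831.61 + 30.41% × R$1,964.00 = R$1,428.86
Pension Levy: cap R$266,480.00 − YTD R$265,300.00 = R$1,180.00 subject; 7% × R$1,180.00 = R$82.60
Retirement Security Contribution: 3% × R$9,480.00 = R$284.40
Total: R$1,428.86 + R$82.60 + R$284.40 = R$1,795.86

R$1,795.86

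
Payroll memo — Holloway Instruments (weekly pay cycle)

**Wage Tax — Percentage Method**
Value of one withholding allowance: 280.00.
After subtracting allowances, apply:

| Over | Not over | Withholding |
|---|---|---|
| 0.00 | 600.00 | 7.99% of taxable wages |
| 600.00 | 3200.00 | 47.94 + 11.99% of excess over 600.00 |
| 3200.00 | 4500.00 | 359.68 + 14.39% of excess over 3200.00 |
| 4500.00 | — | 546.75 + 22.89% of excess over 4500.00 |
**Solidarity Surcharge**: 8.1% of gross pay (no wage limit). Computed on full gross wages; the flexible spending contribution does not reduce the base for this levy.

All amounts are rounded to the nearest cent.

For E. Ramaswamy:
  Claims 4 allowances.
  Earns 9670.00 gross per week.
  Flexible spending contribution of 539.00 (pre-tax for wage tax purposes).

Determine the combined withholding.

2133.69

Wage Tax: taxable = 9670.00 − 539.00 − 4×280.00 = 8011.00
  546.75 + 22.89% × (8011.00 − 4500.00) = 546.75 + 22.89% × 3511.00 = 1350.42
Solidarity Surcharge: 8.1% × 9670.00 = 783.27
Total: 1350.42 + 783.27 = 2133.69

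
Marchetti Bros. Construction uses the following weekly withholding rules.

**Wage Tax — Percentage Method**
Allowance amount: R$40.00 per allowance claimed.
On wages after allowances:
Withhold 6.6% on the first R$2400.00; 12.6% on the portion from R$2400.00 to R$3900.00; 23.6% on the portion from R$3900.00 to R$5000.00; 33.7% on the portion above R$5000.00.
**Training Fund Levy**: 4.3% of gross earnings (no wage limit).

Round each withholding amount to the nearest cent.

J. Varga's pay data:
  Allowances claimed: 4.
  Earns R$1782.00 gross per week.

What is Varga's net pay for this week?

R$1598.32

Wage Tax: taxable = R$1782.00 − 4×R$40.00 = R$1622.00
  6.6% × R$1622.00 = R$107.05
Training Fund Levy: 4.3% × R$1782.00 = R$76.63
Total withheld: R$107.05 + R$76.63 = R$183.68
Net pay: R$1782.00 − R$183.68 = R$1598.32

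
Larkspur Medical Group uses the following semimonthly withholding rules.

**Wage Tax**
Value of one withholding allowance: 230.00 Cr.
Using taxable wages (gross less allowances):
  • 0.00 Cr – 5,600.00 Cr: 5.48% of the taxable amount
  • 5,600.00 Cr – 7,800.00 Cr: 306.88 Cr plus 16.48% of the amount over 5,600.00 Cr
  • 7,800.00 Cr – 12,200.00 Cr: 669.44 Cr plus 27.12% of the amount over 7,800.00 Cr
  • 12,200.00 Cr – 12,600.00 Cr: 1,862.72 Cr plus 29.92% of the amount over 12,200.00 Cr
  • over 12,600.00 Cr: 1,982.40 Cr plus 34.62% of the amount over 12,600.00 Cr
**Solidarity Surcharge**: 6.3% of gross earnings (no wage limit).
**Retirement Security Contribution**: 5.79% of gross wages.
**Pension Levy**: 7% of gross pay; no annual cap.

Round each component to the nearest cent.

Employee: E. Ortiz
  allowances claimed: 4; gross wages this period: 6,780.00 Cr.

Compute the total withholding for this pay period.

1,644.03 Cr

Wage Tax: taxable = 6,780.00 Cr − 4×230.00 Cr = 5,860.00 Cr
  306.88 Cr + 16.48% × (5,860.00 Cr − 5,600.00 Cr) = 306.88 Cr + 16.48% × 260.00 Cr = 349.73 Cr
Solidarity Surcharge: 6.3% × 6,780.00 Cr = 427.14 Cr
Retirement Security Contribution: 5.79% × 6,780.00 Cr = 392.56 Cr
Pension Levy: 7% × 6,780.00 Cr = 474.60 Cr
Total: 349.73 Cr + 427.14 Cr + 392.56 Cr + 474.60 Cr = 1,644.03 Cr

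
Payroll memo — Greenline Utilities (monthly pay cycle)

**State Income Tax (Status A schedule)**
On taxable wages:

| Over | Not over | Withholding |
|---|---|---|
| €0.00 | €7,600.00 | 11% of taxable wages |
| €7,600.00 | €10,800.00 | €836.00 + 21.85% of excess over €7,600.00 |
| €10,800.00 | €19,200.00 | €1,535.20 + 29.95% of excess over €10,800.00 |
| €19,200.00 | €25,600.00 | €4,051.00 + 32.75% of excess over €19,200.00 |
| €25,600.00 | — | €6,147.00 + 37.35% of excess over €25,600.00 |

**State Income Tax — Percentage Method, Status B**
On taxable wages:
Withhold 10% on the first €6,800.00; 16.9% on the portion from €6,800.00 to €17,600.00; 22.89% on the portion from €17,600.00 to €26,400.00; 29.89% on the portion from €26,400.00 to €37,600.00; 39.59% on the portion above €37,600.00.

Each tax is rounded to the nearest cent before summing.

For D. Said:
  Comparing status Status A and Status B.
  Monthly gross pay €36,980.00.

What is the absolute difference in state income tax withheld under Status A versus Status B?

€2,715.55

State Income Tax (Status A): taxable = €36,980.00
  €6,147.00 + 37.35% × (€36,980.00 − €25,600.00) = €6,147.00 + 37.35% × €11,380.00 = €10,397.43
State Income Tax (Status B): taxable = €36,980.00
  €4,519.52 + 29.89% × (€36,980.00 − €26,400.00) = €4,519.52 + 29.89% × €10,580.00 = €7,681.88
Difference: |€10,397.43 − €7,681.88| = €2,715.55 (higher under Status A)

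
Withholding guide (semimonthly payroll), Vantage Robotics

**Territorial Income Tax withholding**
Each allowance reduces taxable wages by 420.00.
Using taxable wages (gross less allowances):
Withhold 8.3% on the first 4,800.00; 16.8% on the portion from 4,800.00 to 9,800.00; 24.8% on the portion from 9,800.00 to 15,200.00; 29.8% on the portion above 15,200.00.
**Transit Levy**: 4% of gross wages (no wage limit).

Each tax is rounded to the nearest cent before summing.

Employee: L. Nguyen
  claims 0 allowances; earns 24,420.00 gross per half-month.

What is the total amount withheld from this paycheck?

Territorial Income Tax: taxable = 24,420.00
  2,577.60 + 29.8% × (24,420.00 − 15,200.00) = 2,577.60 + 29.8% × 9,220.00 = 5,325.16
Transit Levy: 4% × 24,420.00 = 976.80
Total: 5,325.16 + 976.80 = 6,301.96

6,301.96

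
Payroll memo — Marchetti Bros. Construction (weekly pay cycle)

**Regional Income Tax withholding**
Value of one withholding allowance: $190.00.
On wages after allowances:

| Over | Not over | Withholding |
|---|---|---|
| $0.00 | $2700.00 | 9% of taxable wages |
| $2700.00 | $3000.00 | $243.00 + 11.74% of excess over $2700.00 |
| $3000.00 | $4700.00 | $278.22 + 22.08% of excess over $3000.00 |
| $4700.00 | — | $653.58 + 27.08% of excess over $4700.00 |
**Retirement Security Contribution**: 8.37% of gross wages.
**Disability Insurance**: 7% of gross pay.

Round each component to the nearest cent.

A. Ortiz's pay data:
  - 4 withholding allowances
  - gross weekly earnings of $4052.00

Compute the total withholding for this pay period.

Regional Income Tax: taxable = $4052.00 − 4×$190.00 = $3292.00
  $278.22 + 22.08% × ($3292.00 − $3000.00) = $278.22 + 22.08% × $292.00 = $342.69
Retirement Security Contribution: 8.37% × $4052.00 = $339.15
Disability Insurance: 7% × $4052.00 = $283.64
Total: $342.69 + $339.15 + $283.64 = $965.48

$965.48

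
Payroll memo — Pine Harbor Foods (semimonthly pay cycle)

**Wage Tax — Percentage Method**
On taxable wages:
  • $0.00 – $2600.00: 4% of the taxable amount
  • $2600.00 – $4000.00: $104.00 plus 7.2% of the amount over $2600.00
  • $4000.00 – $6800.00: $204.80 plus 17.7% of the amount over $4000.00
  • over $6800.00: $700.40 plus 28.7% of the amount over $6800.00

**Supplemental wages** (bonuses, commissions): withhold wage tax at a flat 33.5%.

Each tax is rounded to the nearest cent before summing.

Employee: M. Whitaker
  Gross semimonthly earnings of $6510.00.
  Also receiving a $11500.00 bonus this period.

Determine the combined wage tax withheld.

Wage Tax: taxable = $6510.00
  $204.80 + 17.7% × ($6510.00 − $4000.00) = $204.80 + 17.7% × $2510.00 = $649.07
Supplemental (33.5% flat on bonus): 33.5% × $11500.00 = $3852.50
Total wage tax: $649.07 + $3852.50 = $4501.57

$4501.57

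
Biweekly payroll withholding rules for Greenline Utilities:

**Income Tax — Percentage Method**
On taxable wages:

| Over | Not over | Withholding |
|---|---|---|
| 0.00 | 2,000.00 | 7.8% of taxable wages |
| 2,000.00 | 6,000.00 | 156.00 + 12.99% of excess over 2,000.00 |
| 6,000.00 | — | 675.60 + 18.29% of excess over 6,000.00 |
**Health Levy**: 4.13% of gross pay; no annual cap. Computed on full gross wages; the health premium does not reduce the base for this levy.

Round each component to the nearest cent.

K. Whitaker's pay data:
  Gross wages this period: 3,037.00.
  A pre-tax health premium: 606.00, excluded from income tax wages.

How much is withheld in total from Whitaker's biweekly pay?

Income Tax: taxable = 3,037.00 − 606.00 = 2,431.00
  156.00 + 12.99% × (2,431.00 − 2,000.00) = 156.00 + 12.99% × 431.00 = 211.99
Health Levy: 4.13% × 3,037.00 = 125.43
Total: 211.99 + 125.43 = 337.42

337.42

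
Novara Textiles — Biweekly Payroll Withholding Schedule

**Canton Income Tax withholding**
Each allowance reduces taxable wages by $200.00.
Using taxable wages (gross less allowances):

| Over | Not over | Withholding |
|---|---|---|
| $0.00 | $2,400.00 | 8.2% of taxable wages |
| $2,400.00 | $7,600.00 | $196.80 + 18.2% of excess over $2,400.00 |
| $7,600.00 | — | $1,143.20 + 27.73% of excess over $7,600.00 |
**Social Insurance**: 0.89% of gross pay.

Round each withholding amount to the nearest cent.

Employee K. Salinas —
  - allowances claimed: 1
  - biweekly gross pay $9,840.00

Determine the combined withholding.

Canton Income Tax: taxable = $9,840.00 − 1×$200.00 = $9,640.00
  $1,143.20 + 27.73% × ($9,640.00 − $7,600.00) = $1,143.20 + 27.73% × $2,040.00 = $1,708.89
Social Insurance: 0.89% × $9,840.00 = $87.58
Total: $1,708.89 + $87.58 = $1,796.47

$1,796.47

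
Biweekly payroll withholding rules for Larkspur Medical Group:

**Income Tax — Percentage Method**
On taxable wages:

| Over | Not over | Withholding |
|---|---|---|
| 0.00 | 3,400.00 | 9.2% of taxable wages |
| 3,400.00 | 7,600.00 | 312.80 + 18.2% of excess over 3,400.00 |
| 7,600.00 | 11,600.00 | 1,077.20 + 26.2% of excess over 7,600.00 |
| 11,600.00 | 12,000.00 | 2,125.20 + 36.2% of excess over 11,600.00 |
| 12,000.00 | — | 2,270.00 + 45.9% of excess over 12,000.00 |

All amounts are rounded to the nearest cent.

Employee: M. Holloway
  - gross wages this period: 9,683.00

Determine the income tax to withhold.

Income Tax: taxable = 9,683.00
  1,077.20 + 26.2% × (9,683.00 − 7,600.00) = 1,077.20 + 26.2% × 2,083.00 = 1,622.95

1,622.95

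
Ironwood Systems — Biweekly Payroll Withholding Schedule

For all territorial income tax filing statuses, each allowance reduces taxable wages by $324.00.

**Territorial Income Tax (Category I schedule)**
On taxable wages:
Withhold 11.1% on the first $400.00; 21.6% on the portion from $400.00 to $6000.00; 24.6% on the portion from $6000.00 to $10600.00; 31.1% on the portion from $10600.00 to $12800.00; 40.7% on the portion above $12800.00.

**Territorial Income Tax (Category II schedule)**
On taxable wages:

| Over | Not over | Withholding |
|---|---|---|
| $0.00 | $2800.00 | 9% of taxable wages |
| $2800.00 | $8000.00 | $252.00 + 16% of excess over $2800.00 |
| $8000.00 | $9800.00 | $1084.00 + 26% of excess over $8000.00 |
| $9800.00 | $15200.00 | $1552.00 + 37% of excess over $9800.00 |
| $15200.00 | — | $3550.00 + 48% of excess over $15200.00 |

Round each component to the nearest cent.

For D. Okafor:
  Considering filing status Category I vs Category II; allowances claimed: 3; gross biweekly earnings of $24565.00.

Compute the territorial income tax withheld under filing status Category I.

$7462.55

Territorial Income Tax (Category I): taxable = $24565.00 − 3×$324.00 = $23593.00
  $3069.80 + 40.7% × ($23593.00 − $12800.00) = $3069.80 + 40.7% × $10793.00 = $7462.55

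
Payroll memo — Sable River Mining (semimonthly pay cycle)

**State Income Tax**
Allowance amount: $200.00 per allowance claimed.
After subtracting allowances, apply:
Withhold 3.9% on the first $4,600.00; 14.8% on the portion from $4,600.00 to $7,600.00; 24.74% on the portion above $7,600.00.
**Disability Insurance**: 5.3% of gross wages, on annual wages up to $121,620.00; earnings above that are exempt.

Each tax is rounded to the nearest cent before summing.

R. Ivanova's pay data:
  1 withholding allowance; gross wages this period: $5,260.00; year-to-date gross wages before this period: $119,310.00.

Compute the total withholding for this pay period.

State Income Tax: taxable = $5,260.00 − 1×$200.00 = $5,060.00
  $179.40 + 14.8% × ($5,060.00 − $4,600.00) = $179.40 + 14.8% × $460.00 = $247.48
Disability Insurance: cap $121,620.00 − YTD $119,310.00 = $2,310.00 subject; 5.3% × $2,310.00 = $122.43
Total: $247.48 + $122.43 = $369.91

$369.91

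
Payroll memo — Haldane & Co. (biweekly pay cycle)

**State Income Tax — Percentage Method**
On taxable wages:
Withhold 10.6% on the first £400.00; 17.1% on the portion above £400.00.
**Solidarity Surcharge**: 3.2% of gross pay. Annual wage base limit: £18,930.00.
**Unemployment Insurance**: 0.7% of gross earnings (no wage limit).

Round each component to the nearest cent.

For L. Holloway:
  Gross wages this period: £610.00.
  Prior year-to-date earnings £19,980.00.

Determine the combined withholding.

£82.58

State Income Tax: taxable = £610.00
  £42.40 + 17.1% × (£610.00 − £400.00) = £42.40 + 17.1% × £210.00 = £78.31
Solidarity Surcharge: YTD £19,980.00 ≥ cap £18,930.00 → £0.00
Unemployment Insurance: 0.7% × £610.00 = £4.27
Total: £78.31 + £0.00 + £4.27 = £82.58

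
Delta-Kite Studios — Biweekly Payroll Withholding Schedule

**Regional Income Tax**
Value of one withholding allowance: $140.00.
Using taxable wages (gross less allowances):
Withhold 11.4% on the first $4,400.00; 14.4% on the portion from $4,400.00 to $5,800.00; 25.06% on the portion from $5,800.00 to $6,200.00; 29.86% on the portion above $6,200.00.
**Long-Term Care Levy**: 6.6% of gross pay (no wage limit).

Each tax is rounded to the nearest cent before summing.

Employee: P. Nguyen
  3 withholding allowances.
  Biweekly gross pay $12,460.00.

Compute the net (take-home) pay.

Regional Income Tax: taxable = $12,460.00 − 3×$140.00 = $12,040.00
  $803.44 + 29.86% × ($12,040.00 − $6,200.00) = $803.44 + 29.86% × $5,840.00 = $2,547.26
Long-Term Care Levy: 6.6% × $12,460.00 = $822.36
Total withheld: $2,547.26 + $822.36 = $3,369.62
Net pay: $12,460.00 − $3,369.62 = $9,090.38

$9,090.38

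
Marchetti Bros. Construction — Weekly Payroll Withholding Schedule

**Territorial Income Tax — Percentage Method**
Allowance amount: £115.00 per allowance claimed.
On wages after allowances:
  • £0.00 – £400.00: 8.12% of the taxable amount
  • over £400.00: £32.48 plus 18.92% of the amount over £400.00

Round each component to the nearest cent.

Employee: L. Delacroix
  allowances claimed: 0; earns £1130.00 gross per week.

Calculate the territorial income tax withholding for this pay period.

Territorial Income Tax: taxable = £1130.00
  £32.48 + 18.92% × (£1130.00 − £400.00) = £32.48 + 18.92% × £730.00 = £170.60

£170.60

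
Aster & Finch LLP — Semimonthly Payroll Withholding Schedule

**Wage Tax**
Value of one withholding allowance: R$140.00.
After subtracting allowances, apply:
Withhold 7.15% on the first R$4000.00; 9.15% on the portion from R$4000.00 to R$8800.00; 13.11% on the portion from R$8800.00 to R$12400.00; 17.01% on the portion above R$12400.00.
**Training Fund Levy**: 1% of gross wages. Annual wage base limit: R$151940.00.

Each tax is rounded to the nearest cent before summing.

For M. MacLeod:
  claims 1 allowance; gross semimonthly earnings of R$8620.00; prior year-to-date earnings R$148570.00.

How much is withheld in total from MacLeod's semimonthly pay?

Wage Tax: taxable = R$8620.00 − 1×R$140.00 = R$8480.00
  R$286.00 + 9.15% × (R$8480.00 − R$4000.00) = R$286.00 + 9.15% × R$4480.00 = R$695.92
Training Fund Levy: cap R$151940.00 − YTD R$148570.00 = R$3370.00 subject; 1% × R$3370.00 = R$33.70
Total: R$695.92 + R$33.70 = R$729.62

R$729.62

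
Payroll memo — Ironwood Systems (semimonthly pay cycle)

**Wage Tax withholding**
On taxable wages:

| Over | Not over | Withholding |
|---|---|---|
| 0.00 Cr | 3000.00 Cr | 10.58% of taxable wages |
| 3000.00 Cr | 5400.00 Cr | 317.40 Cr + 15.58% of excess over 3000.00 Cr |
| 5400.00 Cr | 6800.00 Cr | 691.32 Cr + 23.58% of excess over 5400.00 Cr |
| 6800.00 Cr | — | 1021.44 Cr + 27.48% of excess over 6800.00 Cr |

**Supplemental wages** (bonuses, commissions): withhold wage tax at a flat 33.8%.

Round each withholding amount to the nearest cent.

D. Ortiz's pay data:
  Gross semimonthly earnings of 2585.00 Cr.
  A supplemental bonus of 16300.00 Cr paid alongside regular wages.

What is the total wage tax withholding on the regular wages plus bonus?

5782.89 Cr

Wage Tax: taxable = 2585.00 Cr
  10.58% × 2585.00 Cr = 273.49 Cr
Supplemental (33.8% flat on bonus): 33.8% × 16300.00 Cr = 5509.40 Cr
Total wage tax: 273.49 Cr + 5509.40 Cr = 5782.89 Cr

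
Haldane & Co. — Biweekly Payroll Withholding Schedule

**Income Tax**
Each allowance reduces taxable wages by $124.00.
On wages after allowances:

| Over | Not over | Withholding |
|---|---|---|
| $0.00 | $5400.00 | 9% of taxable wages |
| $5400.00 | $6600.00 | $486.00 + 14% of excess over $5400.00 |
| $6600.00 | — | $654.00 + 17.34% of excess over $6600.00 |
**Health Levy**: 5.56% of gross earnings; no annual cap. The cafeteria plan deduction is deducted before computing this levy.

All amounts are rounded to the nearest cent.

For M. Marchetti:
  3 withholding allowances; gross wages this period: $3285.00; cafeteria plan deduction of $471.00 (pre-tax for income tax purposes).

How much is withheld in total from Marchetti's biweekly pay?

Income Tax: taxable = $3285.00 − $471.00 − 3×$124.00 = $2442.00
  9% × $2442.00 = $219.78
Health Levy: 5.56% × $2814.00 = $156.46
Total: $219.78 + $156.46 = $376.24

$376.24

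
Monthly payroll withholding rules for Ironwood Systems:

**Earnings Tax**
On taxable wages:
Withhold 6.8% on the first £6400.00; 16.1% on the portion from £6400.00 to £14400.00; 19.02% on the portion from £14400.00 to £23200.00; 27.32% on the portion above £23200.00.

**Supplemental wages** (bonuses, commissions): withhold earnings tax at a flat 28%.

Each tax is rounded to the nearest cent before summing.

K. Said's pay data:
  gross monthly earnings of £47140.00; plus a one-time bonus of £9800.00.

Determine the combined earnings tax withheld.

Earnings Tax: taxable = £47140.00
  £3396.96 + 27.32% × (£47140.00 − £23200.00) = £3396.96 + 27.32% × £23940.00 = £9937.37
Supplemental (28% flat on bonus): 28% × £9800.00 = £2744.00
Total earnings tax: £9937.37 + £2744.00 = £12681.37

£12681.37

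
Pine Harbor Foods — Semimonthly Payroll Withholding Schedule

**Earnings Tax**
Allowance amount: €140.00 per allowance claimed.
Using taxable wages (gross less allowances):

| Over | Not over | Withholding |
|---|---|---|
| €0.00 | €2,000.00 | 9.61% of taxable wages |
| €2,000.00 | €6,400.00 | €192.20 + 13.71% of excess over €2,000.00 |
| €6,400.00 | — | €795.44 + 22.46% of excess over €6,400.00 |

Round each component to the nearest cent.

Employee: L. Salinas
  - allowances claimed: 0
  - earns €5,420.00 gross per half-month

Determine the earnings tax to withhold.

Earnings Tax: taxable = €5,420.00
  €192.20 + 13.71% × (€5,420.00 − €2,000.00) = €192.20 + 13.71% × €3,420.00 = €661.08

€661.08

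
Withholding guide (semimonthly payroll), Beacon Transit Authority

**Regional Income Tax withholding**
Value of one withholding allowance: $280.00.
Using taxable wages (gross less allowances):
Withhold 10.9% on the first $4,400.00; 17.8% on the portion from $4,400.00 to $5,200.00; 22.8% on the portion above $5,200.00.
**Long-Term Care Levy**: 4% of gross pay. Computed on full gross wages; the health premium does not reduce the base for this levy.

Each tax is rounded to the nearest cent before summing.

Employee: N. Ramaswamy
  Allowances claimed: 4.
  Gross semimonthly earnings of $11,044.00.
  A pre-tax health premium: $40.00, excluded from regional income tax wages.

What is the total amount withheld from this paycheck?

Regional Income Tax: taxable = $11,044.00 − $40.00 − 4×$280.00 = $9,884.00
  $622.00 + 22.8% × ($9,884.00 − $5,200.00) = $622.00 + 22.8% × $4,684.00 = $1,689.95
Long-Term Care Levy: 4% × $11,044.00 = $441.76
Total: $1,689.95 + $441.76 = $2,131.71

$2,131.71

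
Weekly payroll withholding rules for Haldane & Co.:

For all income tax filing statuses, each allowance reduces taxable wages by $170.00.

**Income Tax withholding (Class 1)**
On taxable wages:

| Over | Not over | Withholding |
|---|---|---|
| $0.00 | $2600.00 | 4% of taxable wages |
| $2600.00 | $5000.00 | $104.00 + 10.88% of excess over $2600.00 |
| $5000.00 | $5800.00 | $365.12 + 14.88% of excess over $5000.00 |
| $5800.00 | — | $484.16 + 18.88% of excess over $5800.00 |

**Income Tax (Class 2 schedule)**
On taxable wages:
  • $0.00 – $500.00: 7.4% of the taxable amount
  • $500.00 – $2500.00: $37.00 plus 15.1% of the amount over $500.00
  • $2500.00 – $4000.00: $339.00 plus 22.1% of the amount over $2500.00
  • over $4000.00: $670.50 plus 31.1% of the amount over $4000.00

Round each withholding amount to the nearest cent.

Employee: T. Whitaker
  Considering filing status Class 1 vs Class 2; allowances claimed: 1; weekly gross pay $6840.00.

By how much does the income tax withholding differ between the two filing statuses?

$852.45

Income Tax (Class 1): taxable = $6840.00 − 1×$170.00 = $6670.00
  $484.16 + 18.88% × ($6670.00 − $5800.00) = $484.16 + 18.88% × $870.00 = $648.42
Income Tax (Class 2): taxable = $6840.00 − 1×$170.00 = $6670.00
  $670.50 + 31.1% × ($6670.00 − $4000.00) = $670.50 + 31.1% × $2670.00 = $1500.87
Difference: |$648.42 − $1500.87| = $852.45 (higher under Class 2)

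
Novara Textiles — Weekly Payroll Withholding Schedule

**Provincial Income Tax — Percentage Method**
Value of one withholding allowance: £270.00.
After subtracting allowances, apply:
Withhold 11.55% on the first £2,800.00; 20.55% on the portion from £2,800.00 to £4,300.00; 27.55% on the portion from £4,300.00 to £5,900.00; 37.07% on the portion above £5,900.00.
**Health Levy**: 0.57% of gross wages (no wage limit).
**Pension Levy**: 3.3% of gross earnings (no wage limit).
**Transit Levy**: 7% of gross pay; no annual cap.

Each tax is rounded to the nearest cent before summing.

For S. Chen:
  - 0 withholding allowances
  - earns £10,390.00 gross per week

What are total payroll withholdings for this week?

Provincial Income Tax: taxable = £10,390.00
  £1,072.45 + 37.07% × (£10,390.00 − £5,900.00) = £1,072.45 + 37.07% × £4,490.00 = £2,736.89
Health Levy: 0.57% × £10,390.00 = £59.22
Pension Levy: 3.3% × £10,390.00 = £342.87
Transit Levy: 7% × £10,390.00 = £727.30
Total: £2,736.89 + £59.22 + £342.87 + £727.30 = £3,866.28

£3,866.28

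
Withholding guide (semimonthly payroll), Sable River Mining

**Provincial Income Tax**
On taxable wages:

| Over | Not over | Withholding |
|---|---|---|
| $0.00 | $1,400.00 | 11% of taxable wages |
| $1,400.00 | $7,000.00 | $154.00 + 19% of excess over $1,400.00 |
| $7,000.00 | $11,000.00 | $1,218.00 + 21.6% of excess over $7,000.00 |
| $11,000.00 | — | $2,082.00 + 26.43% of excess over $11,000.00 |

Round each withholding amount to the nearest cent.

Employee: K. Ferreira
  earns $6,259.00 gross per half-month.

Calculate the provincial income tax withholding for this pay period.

$1,077.21

Provincial Income Tax: taxable = $6,259.00
  $154.00 + 19% × ($6,259.00 − $1,400.00) = $154.00 + 19% × $4,859.00 = $1,077.21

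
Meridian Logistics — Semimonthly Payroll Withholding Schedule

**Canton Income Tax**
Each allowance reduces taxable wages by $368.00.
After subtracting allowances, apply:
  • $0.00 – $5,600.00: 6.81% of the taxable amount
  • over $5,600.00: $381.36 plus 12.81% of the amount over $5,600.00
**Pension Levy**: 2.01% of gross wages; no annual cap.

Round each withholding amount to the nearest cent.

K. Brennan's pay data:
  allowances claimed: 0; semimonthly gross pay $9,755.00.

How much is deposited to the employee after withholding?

Canton Income Tax: taxable = $9,755.00
  $381.36 + 12.81% × ($9,755.00 − $5,600.00) = $381.36 + 12.81% × $4,155.00 = $913.62
Pension Levy: 2.01% × $9,755.00 = $196.08
Total withheld: $913.62 + $196.08 = $1,109.70
Net pay: $9,755.00 − $1,109.70 = $8,645.30

$8,645.30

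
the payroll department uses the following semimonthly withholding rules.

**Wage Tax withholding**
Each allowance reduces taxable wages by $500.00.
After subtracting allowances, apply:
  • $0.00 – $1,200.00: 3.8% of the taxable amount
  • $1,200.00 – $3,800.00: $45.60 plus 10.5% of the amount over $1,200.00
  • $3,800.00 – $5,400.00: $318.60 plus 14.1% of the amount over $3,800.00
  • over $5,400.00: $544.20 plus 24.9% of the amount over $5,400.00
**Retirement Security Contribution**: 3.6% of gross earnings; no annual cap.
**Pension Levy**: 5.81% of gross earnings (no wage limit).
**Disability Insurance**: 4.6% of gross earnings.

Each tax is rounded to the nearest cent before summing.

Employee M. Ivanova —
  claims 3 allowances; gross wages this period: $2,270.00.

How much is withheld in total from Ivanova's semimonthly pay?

$347.29

Wage Tax: taxable = $2,270.00 − 3×$500.00 = $770.00
  3.8% × $770.00 = $29.26
Retirement Security Contribution: 3.6% × $2,270.00 = $81.72
Pension Levy: 5.81% × $2,270.00 = $131.89
Disability Insurance: 4.6% × $2,270.00 = $104.42
Total: $29.26 + $81.72 + $131.89 + $104.42 = $347.29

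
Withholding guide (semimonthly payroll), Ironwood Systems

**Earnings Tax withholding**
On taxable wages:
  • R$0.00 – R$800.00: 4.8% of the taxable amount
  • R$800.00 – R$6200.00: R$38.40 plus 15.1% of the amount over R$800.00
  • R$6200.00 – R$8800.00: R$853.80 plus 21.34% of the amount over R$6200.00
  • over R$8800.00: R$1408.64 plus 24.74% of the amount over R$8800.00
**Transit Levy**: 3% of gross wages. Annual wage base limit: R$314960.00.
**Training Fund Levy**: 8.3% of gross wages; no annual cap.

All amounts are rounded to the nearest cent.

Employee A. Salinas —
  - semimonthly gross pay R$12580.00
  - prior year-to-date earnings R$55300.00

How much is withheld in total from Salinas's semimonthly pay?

Earnings Tax: taxable = R$12580.00
  R$1408.64 + 24.74% × (R$12580.00 − R$8800.00) = R$1408.64 + 24.74% × R$3780.00 = R$2343.81
Transit Levy: 3% × R$12580.00 = R$377.40
Training Fund Levy: 8.3% × R$12580.00 = R$1044.14
Total: R$2343.81 + R$377.40 + R$1044.14 = R$3765.35

R$3765.35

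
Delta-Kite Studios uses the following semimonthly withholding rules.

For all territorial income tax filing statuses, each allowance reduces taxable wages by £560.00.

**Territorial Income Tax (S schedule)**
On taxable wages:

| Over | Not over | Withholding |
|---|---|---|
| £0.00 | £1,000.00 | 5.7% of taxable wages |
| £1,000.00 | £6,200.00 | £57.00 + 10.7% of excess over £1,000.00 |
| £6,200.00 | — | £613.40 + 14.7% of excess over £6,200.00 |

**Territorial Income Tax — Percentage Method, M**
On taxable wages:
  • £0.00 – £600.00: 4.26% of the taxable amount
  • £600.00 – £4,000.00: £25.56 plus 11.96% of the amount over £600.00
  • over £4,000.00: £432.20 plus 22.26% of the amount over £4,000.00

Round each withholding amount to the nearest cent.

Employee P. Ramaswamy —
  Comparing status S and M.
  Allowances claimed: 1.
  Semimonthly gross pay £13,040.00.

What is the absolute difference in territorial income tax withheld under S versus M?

£783.29

Territorial Income Tax (S): taxable = £13,040.00 − 1×£560.00 = £12,480.00
  £613.40 + 14.7% × (£12,480.00 − £6,200.00) = £613.40 + 14.7% × £6,280.00 = £1,536.56
Territorial Income Tax (M): taxable = £13,040.00 − 1×£560.00 = £12,480.00
  £432.20 + 22.26% × (£12,480.00 − £4,000.00) = £432.20 + 22.26% × £8,480.00 = £2,319.85
Difference: |£1,536.56 − £2,319.85| = £783.29 (higher under M)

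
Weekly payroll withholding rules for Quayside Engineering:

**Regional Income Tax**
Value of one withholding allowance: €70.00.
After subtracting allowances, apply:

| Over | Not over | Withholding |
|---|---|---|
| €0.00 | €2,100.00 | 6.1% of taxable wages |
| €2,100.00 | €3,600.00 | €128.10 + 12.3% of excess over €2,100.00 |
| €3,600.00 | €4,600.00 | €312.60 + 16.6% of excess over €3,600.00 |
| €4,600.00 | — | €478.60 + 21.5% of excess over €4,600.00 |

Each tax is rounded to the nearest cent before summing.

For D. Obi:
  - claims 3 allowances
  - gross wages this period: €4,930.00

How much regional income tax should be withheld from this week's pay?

€504.40

Regional Income Tax: taxable = €4,930.00 − 3×€70.00 = €4,720.00
  €478.60 + 21.5% × (€4,720.00 − €4,600.00) = €478.60 + 21.5% × €120.00 = €504.40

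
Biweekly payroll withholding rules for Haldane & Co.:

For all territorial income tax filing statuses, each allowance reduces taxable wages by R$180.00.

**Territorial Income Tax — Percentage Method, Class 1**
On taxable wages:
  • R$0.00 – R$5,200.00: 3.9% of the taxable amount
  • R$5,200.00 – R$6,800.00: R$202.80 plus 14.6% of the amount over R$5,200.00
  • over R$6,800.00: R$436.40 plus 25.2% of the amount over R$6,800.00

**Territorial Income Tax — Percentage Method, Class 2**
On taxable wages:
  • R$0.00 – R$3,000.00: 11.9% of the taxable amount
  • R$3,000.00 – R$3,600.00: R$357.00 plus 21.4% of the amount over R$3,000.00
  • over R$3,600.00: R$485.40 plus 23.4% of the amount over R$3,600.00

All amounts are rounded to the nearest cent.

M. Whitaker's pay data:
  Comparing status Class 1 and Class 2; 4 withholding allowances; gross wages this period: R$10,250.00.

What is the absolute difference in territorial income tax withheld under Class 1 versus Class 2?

R$748.66

Territorial Income Tax (Class 1): taxable = R$10,250.00 − 4×R$180.00 = R$9,530.00
  R$436.40 + 25.2% × (R$9,530.00 − R$6,800.00) = R$436.40 + 25.2% × R$2,730.00 = R$1,124.36
Territorial Income Tax (Class 2): taxable = R$10,250.00 − 4×R$180.00 = R$9,530.00
  R$485.40 + 23.4% × (R$9,530.00 − R$3,600.00) = R$485.40 + 23.4% × R$5,930.00 = R$1,873.02
Difference: |R$1,124.36 − R$1,873.02| = R$748.66 (higher under Class 2)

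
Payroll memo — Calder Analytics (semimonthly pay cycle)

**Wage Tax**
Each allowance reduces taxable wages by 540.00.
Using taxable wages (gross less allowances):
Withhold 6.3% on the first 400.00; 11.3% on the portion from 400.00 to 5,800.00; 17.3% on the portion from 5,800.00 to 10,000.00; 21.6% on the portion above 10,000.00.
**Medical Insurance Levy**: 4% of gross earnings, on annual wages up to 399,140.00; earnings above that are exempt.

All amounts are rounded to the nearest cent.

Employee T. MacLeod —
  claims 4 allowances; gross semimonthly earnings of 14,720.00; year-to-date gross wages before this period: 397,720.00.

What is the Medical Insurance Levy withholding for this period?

Medical Insurance Levy: cap 399,140.00 − YTD 397,720.00 = 1,420.00 subject; 4% × 1,420.00 = 56.80

56.80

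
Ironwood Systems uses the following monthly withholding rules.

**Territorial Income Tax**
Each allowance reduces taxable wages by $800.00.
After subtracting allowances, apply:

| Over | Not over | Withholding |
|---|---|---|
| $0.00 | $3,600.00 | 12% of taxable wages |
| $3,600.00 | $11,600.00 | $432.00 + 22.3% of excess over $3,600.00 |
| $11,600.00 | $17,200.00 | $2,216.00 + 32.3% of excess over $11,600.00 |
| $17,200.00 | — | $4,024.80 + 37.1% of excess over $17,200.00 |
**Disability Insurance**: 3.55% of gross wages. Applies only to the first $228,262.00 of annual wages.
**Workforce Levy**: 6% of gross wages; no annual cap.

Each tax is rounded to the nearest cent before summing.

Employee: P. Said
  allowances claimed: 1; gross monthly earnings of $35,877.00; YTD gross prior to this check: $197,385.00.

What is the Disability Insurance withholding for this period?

Disability Insurance: cap $228,262.00 − YTD $197,385.00 = $30,877.00 subject; 3.55% × $30,877.00 = $1,096.13

$1,096.13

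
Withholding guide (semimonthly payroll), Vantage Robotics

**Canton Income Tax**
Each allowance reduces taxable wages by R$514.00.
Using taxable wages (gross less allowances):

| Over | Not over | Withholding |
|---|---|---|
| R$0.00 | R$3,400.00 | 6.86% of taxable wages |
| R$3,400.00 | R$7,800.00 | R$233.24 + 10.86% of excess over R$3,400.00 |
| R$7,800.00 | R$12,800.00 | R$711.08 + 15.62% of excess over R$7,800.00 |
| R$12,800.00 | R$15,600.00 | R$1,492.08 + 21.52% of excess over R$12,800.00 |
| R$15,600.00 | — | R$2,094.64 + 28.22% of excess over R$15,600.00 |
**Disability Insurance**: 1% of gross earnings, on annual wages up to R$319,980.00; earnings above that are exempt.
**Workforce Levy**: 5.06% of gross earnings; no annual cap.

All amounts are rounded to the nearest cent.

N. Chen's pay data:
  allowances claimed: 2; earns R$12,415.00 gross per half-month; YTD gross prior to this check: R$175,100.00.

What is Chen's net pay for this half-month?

Canton Income Tax: taxable = R$12,415.00 − 2×R$514.00 = R$11,387.00
  R$711.08 + 15.62% × (R$11,387.00 − R$7,800.00) = R$711.08 + 15.62% × R$3,587.00 = R$1,271.37
Disability Insurance: 1% × R$12,415.00 = R$124.15
Workforce Levy: 5.06% × R$12,415.00 = R$628.20
Total withheld: R$1,271.37 + R$124.15 + R$628.20 = R$2,023.72
Net pay: R$12,415.00 − R$2,023.72 = R$10,391.28

R$10,391.28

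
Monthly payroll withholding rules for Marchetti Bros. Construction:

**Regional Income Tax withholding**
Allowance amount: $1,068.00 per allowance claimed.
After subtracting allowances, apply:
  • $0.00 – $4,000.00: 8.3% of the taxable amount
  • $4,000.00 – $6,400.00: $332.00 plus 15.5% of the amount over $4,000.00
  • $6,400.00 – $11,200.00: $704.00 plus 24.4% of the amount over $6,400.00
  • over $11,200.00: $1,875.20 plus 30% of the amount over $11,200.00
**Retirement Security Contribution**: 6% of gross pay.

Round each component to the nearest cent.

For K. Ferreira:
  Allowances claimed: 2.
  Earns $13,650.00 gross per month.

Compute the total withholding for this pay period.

Regional Income Tax: taxable = $13,650.00 − 2×$1,068.00 = $11,514.00
  $1,875.20 + 30% × ($11,514.00 − $11,200.00) = $1,875.20 + 30% × $314.00 = $1,969.40
Retirement Security Contribution: 6% × $13,650.00 = $819.00
Total: $1,969.40 + $819.00 = $2,788.40

$2,788.40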